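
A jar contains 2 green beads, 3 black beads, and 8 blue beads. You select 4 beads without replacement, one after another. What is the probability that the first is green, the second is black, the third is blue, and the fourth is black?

4/715

Multiply the probability of each draw given the previous ones:
P = 2/13 × 3/12 × 8/11 × 2/10 = 96/17160 = 4/715.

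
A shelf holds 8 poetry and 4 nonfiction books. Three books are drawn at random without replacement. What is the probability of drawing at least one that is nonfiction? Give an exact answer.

41/55

P(no nonfiction) = 8/12 × 7/11 × 6/10 = 336/1320 = 14/55.
P(at least one) = 1 − 14/55 = 41/55.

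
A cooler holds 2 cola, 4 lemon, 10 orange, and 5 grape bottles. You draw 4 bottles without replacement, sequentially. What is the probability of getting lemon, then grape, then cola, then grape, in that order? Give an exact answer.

4/3591

Multiply the probability of each draw given the previous ones:
P = 4/21 × 5/20 × 2/19 × 4/18 = 160/143640 = 4/3591.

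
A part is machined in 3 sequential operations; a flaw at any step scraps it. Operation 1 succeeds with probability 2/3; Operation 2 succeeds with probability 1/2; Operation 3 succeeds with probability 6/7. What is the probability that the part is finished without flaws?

Each stage is reached only if all earlier stages succeed, so
P = 2/3 × 1/2 × 6/7 = 12/42 = 2/7.

2/7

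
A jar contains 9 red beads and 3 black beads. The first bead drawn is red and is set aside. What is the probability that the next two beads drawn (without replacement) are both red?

After the first draw, 8 of the remaining 11 beads are red.
P = 8/11 × 7/10 = 56/110 = 28/55.

28/55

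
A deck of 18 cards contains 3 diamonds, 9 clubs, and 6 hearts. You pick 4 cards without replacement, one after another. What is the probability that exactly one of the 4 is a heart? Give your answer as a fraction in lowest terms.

One ordering (a heart drawn first) has probability 6/18 × 12/17 × 11/16 × 10/15 = 7920/73440 = 11/102.
There are C(4,1) = 4 such orderings, each equally likely, so P = 4 × 11/102 = 22/51.

22/51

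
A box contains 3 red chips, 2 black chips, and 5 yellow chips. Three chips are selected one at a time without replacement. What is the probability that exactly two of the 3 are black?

One ordering (black drawn first) has probability 2/10 × 1/9 × 8/8 = 16/720 = 1/45.
There are C(3,2) = 3 such orderings, each equally likely, so P = 3 × 1/45 = 1/15.

1/15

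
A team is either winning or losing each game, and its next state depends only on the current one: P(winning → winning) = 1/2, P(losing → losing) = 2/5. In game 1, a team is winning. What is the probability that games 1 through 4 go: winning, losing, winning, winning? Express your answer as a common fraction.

3/20

Game 1 is given. For each transition, use the conditional probability from the current state:
P(losing | winning) = 1/2; P(winning | losing) = 3/5; P(winning | winning) = 1/2.
P = 1/2 × 3/5 × 1/2 = 3/20.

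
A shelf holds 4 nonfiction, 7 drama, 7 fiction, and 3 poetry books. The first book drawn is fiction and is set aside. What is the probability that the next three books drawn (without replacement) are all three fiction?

After the first draw, 6 of the remaining 20 books are fiction.
P = 6/20 × 5/19 × 4/18 = 120/6840 = 1/57.

1/57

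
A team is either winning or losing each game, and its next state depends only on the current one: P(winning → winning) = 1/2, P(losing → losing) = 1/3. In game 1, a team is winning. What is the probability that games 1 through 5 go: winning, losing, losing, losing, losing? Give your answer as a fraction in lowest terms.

1/54

Game 1 is given. For each transition, use the conditional probability from the current state:
P(losing | winning) = 1/2; P(losing | losing) = 1/3; P(losing | losing) = 1/3; P(losing | losing) = 1/3.
P = 1/2 × 1/3 × 1/3 × 1/3 = 1/54.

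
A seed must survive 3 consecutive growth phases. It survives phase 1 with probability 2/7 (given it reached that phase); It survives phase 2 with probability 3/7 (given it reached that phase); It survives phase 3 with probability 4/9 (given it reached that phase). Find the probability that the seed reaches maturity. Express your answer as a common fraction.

The events are sequential, so multiply the conditional probabilities:
P = 2/7 × 3/7 × 4/9 = 24/441 = 8/147.

8/147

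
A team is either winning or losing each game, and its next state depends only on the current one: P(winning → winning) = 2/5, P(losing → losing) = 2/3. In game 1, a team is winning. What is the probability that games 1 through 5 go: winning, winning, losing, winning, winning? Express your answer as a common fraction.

Game 1 is given. For each transition, use the conditional probability from the current state:
P(winning | winning) = 2/5; P(losing | winning) = 3/5; P(winning | losing) = 1/3; P(winning | winning) = 2/5.
P = 2/5 × 3/5 × 1/3 × 2/5 = 12/375 = 4/125.

4/125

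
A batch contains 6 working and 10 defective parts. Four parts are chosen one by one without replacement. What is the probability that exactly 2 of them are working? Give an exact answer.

135/364

One ordering (working drawn first) has probability 6/16 × 5/15 × 10/14 × 9/13 = 2700/43680 = 45/728.
There are C(4,2) = 6 such orderings, each equally likely, so P = 6 × 45/728 = 135/364.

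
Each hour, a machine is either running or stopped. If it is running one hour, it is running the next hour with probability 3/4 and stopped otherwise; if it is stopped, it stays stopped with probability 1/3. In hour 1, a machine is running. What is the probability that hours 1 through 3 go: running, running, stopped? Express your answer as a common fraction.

3/16

Hour 1 is given. For each transition, use the conditional probability from the current state:
P(running | running) = 3/4; P(stopped | running) = 1/4.
P = 3/4 × 1/4 = 3/16.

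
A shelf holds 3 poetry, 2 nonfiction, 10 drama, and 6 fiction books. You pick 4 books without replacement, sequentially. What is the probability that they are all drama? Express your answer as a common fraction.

P(all drama) = 10/21 × 9/20 × 8/19 × 7/18 = 5040/143640 = 2/57.

2/57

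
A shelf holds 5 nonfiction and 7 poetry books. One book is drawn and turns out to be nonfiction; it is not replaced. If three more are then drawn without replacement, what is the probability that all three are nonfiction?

After the first draw, 4 of the remaining 11 books are nonfiction.
P = 4/11 × 3/10 × 2/9 = 24/990 = 4/165.

4/165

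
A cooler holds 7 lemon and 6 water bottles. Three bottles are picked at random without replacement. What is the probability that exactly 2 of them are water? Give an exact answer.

One ordering (water drawn first) has probability 6/13 × 5/12 × 7/11 = 210/1716 = 35/286.
There are C(3,2) = 3 such orderings, each equally likely, so P = 3 × 35/286 = 105/286.

105/286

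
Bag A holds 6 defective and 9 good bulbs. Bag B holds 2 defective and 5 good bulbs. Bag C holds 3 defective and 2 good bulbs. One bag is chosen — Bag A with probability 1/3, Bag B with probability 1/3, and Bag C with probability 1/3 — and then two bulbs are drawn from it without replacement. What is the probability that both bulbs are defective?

From Bag A: P(both defective) = (6/15)(5/14) = 1/7.
From Bag B: P(both defective) = (2/7)(1/6) = 1/21.
From Bag C: P(both defective) = (3/5)(2/4) = 3/10.
Total probability = (1/3)(1/7) + (1/3)(1/21) + (1/3)(3/10) = 103/630.

103/630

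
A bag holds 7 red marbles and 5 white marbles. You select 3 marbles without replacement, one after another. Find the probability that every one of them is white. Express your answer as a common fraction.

1/22

P = 5/12 × 4/11 × 3/10 = 60/1320 = 1/22.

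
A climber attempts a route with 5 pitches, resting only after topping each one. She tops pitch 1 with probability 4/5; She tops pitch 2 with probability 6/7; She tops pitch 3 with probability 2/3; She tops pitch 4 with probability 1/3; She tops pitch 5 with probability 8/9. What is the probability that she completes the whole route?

The events are sequential, so multiply the conditional probabilities:
P = 4/5 × 6/7 × 2/3 × 1/3 × 8/9 = 384/2835 = 128/945.

128/945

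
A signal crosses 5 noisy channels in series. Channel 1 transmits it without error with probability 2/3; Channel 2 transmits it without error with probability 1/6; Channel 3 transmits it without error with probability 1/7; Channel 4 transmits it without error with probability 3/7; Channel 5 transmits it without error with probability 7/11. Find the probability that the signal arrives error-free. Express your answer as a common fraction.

Multiplying along the chain,
P = 2/3 × 1/6 × 1/7 × 3/7 × 7/11 = 42/9702 = 1/231.

1/231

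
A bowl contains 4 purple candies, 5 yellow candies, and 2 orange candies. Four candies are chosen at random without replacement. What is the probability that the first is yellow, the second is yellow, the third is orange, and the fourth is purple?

2/99

Each draw changes the counts, so multiply the conditional probabilities along the sequence:
P = 5/11 × 4/10 × 2/9 × 4/8 = 160/7920 = 2/99.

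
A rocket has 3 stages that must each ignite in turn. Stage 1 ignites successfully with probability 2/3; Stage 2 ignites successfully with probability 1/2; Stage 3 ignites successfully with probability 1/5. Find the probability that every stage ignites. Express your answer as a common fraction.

1/15

The events are sequential, so multiply the conditional probabilities:
P = 2/3 × 1/2 × 1/5 = 2/30 = 1/15.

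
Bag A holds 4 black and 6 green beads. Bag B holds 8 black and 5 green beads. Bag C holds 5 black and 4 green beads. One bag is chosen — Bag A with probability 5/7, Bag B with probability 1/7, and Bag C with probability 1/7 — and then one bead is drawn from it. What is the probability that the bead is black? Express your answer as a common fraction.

From Bag A: P(black) = 4/10.
From Bag B: P(black) = 8/13.
From Bag C: P(black) = 5/9.
Total probability = (5/7)(4/10) + (1/7)(8/13) + (1/7)(5/9) = 53/117.

53/117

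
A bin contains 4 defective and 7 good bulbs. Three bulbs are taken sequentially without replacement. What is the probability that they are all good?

7/33

P(every draw is good) = 7/11 × 6/10 × 5/9 = 210/990 = 7/33.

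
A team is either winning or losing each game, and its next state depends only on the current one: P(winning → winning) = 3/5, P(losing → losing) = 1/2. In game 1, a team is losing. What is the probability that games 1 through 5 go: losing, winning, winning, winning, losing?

9/125

Game 1 is given. For each transition, use the conditional probability from the current state:
P(winning | losing) = 1/2; P(winning | winning) = 3/5; P(winning | winning) = 3/5; P(losing | winning) = 2/5.
P = 1/2 × 3/5 × 3/5 × 2/5 = 18/250 = 9/125.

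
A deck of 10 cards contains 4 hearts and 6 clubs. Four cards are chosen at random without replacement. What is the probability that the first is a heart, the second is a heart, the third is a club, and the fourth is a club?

Multiply the probability of each draw given the previous ones:
P = 4/10 × 3/9 × 6/8 × 5/7 = 360/5040 = 1/14.

1/14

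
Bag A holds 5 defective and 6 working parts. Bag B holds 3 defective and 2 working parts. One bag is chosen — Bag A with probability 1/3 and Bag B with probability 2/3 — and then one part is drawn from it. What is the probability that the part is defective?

91/165

From Bag A: P(defective) = 5/11.
From Bag B: P(defective) = 3/5.
Total probability = (1/3)(5/11) + (2/3)(3/5) = 91/165.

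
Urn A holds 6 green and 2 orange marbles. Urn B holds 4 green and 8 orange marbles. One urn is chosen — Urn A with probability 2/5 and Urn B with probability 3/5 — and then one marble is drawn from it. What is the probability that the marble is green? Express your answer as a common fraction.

From Urn A: P(green) = 6/8.
From Urn B: P(green) = 4/12.
Total probability = (2/5)(6/8) + (3/5)(4/12) = 1/2.

1/2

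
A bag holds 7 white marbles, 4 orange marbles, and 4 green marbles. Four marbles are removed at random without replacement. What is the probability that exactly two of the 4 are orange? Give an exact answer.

22/91

One ordering (orange drawn first) has probability 4/15 × 3/14 × 11/13 × 10/12 = 1320/32760 = 11/273.
There are C(4,2) = 6 such orderings, each equally likely, so P = 6 × 11/273 = 22/91.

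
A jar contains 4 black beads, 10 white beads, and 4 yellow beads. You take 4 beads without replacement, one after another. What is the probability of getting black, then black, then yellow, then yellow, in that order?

1/510

Chain rule:
P = 4/18 × 3/17 × 4/16 × 3/15 = 144/73440 = 1/510.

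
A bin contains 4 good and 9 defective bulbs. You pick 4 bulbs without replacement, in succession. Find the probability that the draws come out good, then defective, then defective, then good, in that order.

Chain rule:
P = 4/13 × 9/12 × 8/11 × 3/10 = 864/17160 = 36/715.

36/715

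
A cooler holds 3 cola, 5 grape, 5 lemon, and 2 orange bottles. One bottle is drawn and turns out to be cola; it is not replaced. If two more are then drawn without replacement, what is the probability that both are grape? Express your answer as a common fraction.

With the first bottle removed, 5 grape remain out of 14.
P = 5/14 × 4/13 = 20/182 = 10/91.

10/91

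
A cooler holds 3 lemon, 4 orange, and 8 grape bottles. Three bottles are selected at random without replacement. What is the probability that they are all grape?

8/65

P(all grape) = 8/15 × 7/14 × 6/13 = 336/2730 = 8/65.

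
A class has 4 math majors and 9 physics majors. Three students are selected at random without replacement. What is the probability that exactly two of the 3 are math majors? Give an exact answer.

One ordering (math majors drawn first) has probability 4/13 × 3/12 × 9/11 = 108/1716 = 9/143.
There are C(3,2) = 3 such orderings, each equally likely, so P = 3 × 9/143 = 27/143.

27/143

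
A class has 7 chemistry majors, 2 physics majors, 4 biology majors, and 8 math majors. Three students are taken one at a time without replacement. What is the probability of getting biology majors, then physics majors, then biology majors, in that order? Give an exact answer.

Multiply the probability of each draw given the previous ones:
P = 4/21 × 2/20 × 3/19 = 24/7980 = 2/665.

2/665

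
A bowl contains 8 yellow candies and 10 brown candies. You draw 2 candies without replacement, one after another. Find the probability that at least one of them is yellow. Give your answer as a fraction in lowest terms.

P(no yellow) = 10/18 × 9/17 = 90/306 = 5/17.
P(at least one) = 1 − 5/17 = 12/17.

12/17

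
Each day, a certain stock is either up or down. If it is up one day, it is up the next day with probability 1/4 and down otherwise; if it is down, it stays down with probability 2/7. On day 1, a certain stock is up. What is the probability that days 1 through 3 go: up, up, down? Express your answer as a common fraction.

3/16

Day 1 is given. For each transition, use the conditional probability from the current state:
P(up | up) = 1/4; P(down | up) = 3/4.
P = 1/4 × 3/4 = 3/16.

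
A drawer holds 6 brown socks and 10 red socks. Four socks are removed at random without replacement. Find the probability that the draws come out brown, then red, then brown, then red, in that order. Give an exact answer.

45/728

Multiply the probability of each draw given the previous ones:
P = 6/16 × 10/15 × 5/14 × 9/13 = 2700/43680 = 45/728.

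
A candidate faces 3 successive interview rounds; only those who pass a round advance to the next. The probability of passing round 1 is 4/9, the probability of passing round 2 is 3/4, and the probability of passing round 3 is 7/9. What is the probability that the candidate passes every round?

The events are sequential, so multiply the conditional probabilities:
P = 4/9 × 3/4 × 7/9 = 84/324 = 7/27.

7/27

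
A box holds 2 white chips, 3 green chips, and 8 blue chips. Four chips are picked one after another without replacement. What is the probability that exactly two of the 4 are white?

One ordering (white drawn first) has probability 2/13 × 1/12 × 11/11 × 10/10 = 220/17160 = 1/78.
There are C(4,2) = 6 such orderings, each equally likely, so P = 6 × 1/78 = 1/13.

1/13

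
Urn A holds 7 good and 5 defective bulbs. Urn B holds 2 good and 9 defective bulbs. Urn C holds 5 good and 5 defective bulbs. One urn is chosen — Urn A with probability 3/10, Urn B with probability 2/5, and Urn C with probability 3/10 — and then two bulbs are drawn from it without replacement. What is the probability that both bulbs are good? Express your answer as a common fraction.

559/3300

From Urn A: P(both good) = (7/12)(6/11) = 7/22.
From Urn B: P(both good) = (2/11)(1/10) = 1/55.
From Urn C: P(both good) = (5/10)(4/9) = 2/9.
Total probability = (3/10)(7/22) + (2/5)(1/55) + (3/10)(2/9) = 559/3300.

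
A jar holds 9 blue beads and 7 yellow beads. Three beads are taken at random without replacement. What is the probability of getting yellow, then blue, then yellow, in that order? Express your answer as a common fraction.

Chain rule:
P = 7/16 × 9/15 × 6/14 = 378/3360 = 9/80.

9/80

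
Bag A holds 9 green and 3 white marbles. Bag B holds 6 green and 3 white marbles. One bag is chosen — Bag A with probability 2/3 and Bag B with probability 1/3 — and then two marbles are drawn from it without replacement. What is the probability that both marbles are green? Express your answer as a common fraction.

From Bag A: P(both green) = (9/12)(8/11) = 6/11.
From Bag B: P(both green) = (6/9)(5/8) = 5/12.
Total probability = (2/3)(6/11) + (1/3)(5/12) = 199/396.

199/396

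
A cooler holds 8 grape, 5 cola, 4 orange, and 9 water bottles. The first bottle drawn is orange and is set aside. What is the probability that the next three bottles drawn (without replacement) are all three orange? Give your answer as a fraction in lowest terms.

With the first bottle removed, 3 orange remain out of 25.
P = 3/25 × 2/24 × 1/23 = 6/13800 = 1/2300.

1/2300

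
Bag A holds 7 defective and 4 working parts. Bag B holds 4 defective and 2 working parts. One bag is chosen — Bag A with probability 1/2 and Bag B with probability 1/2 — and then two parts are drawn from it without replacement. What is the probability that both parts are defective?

43/110

From Bag A: P(both defective) = (7/11)(6/10) = 21/55.
From Bag B: P(both defective) = (4/6)(3/5) = 2/5.
Total probability = (1/2)(21/55) + (1/2)(2/5) = 43/110.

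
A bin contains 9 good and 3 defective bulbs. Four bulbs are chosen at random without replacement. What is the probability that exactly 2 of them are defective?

12/55

One ordering (defective drawn first) has probability 3/12 × 2/11 × 9/10 × 8/9 = 432/11880 = 2/55.
There are C(4,2) = 6 such orderings, each equally likely, so P = 6 × 2/55 = 12/55.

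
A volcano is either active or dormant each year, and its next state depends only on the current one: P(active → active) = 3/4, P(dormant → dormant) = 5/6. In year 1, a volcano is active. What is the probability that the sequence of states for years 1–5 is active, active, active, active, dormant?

27/256

Year 1 is given. For each transition, use the conditional probability from the current state:
P(active | active) = 3/4; P(active | active) = 3/4; P(active | active) = 3/4; P(dormant | active) = 1/4.
P = 3/4 × 3/4 × 3/4 × 1/4 = 27/256.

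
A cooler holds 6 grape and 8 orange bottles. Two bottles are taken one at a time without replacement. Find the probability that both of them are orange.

P(all orange) = 8/14 × 7/13 = 56/182 = 4/13.

4/13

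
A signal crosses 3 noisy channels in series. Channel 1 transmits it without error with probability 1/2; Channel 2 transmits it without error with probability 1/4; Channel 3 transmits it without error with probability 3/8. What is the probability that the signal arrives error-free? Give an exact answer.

3/64

Each stage is reached only if all earlier stages succeed, so
P = 1/2 × 1/4 × 3/8 = 3/64.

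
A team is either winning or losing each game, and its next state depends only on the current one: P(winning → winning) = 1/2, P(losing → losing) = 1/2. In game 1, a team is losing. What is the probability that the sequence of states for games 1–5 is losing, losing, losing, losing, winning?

1/16

Game 1 is given. For each transition, use the conditional probability from the current state:
P(losing | losing) = 1/2; P(losing | losing) = 1/2; P(losing | losing) = 1/2; P(winning | losing) = 1/2.
P = 1/2 × 1/2 × 1/2 × 1/2 = 1/16.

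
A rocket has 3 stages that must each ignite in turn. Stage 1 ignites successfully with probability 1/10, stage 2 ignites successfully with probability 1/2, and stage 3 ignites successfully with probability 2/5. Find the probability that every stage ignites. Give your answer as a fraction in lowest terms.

1/50

Multiplying along the chain,
P = 1/10 × 1/2 × 2/5 = 2/100 = 1/50.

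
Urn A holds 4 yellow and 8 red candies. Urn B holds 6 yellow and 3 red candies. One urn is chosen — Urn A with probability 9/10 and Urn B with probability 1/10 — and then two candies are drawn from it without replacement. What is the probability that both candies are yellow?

From Urn A: P(both yellow) = (4/12)(3/11) = 1/11.
From Urn B: P(both yellow) = (6/9)(5/8) = 5/12.
Total probability = (9/10)(1/11) + (1/10)(5/12) = 163/1320.

163/1320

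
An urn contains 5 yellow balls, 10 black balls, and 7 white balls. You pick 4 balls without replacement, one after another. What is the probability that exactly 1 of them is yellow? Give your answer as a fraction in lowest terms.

680/1463

One ordering (yellow drawn first) has probability 5/22 × 17/21 × 16/20 × 15/19 = 20400/175560 = 170/1463.
There are C(4,1) = 4 such orderings, each equally likely, so P = 4 × 170/1463 = 680/1463.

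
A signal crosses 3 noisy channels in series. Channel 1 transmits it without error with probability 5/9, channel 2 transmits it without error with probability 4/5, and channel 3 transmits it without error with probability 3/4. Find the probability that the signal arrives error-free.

Multiplying along the chain,
P = 5/9 × 4/5 × 3/4 = 60/180 = 1/3.

1/3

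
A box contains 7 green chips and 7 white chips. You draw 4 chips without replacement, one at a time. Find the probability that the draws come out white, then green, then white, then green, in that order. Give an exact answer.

Each draw changes the counts, so multiply the conditional probabilities along the sequence:
P = 7/14 × 7/13 × 6/12 × 6/11 = 1764/24024 = 21/286.

21/286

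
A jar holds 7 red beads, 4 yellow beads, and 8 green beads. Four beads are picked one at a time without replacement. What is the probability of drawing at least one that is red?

P(no red) = 12/19 × 11/18 × 10/17 × 9/16 = 11880/93024 = 165/1292.
P(at least one) = 1 − 165/1292 = 1127/1292.

1127/1292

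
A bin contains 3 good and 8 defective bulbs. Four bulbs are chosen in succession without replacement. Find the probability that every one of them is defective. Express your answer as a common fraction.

7/33

P(all defective) = 8/11 × 7/10 × 6/9 × 5/8 = 1680/7920 = 7/33.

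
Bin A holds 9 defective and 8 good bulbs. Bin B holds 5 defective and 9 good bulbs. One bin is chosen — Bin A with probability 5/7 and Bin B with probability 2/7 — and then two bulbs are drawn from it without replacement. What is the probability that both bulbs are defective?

4775/21658

From Bin A: P(both defective) = (9/17)(8/16) = 9/34.
From Bin B: P(both defective) = (5/14)(4/13) = 10/91.
Total probability = (5/7)(9/34) + (2/7)(10/91) = 4775/21658.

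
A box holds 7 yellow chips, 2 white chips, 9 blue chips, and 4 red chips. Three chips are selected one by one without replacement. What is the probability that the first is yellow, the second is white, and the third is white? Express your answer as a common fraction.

1/660

Each draw changes the counts, so multiply the conditional probabilities along the sequence:
P = 7/22 × 2/21 × 1/20 = 14/9240 = 1/660.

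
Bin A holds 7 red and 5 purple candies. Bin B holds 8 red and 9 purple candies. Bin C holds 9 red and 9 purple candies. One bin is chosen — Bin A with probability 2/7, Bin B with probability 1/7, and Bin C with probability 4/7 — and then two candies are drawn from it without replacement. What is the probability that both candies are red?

From Bin A: P(both red) = (7/12)(6/11) = 7/22.
From Bin B: P(both red) = (8/17)(7/16) = 7/34.
From Bin C: P(both red) = (9/18)(8/17) = 4/17.
Total probability = (2/7)(7/22) + (1/7)(7/34) + (4/7)(4/17) = 667/2618.

667/2618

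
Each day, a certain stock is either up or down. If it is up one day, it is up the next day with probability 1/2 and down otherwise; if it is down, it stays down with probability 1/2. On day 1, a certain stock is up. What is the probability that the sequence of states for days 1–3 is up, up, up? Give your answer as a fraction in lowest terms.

Day 1 is given. For each transition, use the conditional probability from the current state:
P(up | up) = 1/2; P(up | up) = 1/2.
P = 1/2 × 1/2 = 1/4.

1/4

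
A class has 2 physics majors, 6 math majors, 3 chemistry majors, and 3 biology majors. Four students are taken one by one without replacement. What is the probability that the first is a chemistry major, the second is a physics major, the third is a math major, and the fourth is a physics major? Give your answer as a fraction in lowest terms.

3/2002

Chain rule:
P = 3/14 × 2/13 × 6/12 × 1/11 = 36/24024 = 3/2002.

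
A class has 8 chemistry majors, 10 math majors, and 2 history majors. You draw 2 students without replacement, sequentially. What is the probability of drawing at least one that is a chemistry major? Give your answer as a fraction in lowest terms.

62/95

P(no chemistry majors) = 12/20 × 11/19 = 132/380 = 33/95.
P(at least one) = 1 − 33/95 = 62/95.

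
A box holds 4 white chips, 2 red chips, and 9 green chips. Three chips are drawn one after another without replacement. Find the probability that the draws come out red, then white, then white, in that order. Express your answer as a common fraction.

4/455

Each draw changes the counts, so multiply the conditional probabilities along the sequence:
P = 2/15 × 4/14 × 3/13 = 24/2730 = 4/455.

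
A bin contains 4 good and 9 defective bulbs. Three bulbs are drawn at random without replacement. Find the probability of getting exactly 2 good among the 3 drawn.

27/143

One ordering (good drawn first) has probability 4/13 × 3/12 × 9/11 = 108/1716 = 9/143.
There are C(3,2) = 3 such orderings, each equally likely, so P = 3 × 9/143 = 27/143.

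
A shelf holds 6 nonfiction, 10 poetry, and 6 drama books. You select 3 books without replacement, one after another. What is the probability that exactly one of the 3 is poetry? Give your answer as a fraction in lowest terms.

3/7

One ordering (poetry drawn first) has probability 10/22 × 12/21 × 11/20 = 1320/9240 = 1/7.
There are C(3,1) = 3 such orderings, each equally likely, so P = 3 × 1/7 = 3/7.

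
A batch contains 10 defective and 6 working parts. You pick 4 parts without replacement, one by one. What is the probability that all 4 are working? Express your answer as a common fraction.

3/364

P = 6/16 × 5/15 × 4/14 × 3/13 = 360/43680 = 3/364.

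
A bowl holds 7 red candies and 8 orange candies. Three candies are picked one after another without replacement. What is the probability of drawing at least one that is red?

P(no red) = 8/15 × 7/14 × 6/13 = 336/2730 = 8/65.
P(at least one) = 1 − 8/65 = 57/65.

57/65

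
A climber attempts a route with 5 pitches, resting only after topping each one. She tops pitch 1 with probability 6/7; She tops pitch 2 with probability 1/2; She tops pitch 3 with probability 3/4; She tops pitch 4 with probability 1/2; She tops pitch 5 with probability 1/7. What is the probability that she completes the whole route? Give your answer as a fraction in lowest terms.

Each stage is reached only if all earlier stages succeed, so
P = 6/7 × 1/2 × 3/4 × 1/2 × 1/7 = 18/784 = 9/392.

9/392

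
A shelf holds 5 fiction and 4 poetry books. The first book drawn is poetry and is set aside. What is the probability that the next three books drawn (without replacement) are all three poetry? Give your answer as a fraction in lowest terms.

1/56

With the first book removed, 3 poetry remain out of 8.
P = 3/8 × 2/7 × 1/6 = 6/336 = 1/56.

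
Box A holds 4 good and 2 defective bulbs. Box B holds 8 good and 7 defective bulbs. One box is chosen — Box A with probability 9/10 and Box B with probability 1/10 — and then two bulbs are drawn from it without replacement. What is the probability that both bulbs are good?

From Box A: P(both good) = (4/6)(3/5) = 2/5.
From Box B: P(both good) = (8/15)(7/14) = 4/15.
Total probability = (9/10)(2/5) + (1/10)(4/15) = 29/75.

29/75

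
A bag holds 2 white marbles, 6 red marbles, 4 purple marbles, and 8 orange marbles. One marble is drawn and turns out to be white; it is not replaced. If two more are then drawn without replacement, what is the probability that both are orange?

28/171

With the first marble removed, 8 orange remain out of 19.
P = 8/19 × 7/18 = 56/342 = 28/171.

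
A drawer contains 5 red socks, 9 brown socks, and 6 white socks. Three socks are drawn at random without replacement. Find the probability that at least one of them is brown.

P(no brown) = 11/20 × 10/19 × 9/18 = 990/6840 = 11/76.
P(at least one) = 1 − 11/76 = 65/76.

65/76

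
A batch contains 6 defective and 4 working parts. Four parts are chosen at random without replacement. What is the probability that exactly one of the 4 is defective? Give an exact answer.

4/35

One ordering (defective drawn first) has probability 6/10 × 4/9 × 3/8 × 2/7 = 144/5040 = 1/35.
There are C(4,1) = 4 such orderings, each equally likely, so P = 4 × 1/35 = 4/35.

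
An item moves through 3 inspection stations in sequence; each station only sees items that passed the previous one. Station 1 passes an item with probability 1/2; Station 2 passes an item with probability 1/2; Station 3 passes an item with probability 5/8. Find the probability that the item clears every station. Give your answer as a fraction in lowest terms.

Multiplying along the chain,
P = 1/2 × 1/2 × 5/8 = 5/32.

5/32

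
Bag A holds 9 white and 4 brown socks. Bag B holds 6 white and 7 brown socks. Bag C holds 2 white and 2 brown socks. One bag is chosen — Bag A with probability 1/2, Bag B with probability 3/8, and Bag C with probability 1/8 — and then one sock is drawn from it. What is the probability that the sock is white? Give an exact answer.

From Bag A: P(white) = 9/13.
From Bag B: P(white) = 6/13.
From Bag C: P(white) = 2/4.
Total probability = (1/2)(9/13) + (3/8)(6/13) + (1/8)(2/4) = 121/208.

121/208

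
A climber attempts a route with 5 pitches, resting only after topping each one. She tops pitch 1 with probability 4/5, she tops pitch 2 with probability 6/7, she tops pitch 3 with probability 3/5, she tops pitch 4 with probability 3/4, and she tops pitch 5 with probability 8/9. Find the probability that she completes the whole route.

The events are sequential, so multiply the conditional probabilities:
P = 4/5 × 6/7 × 3/5 × 3/4 × 8/9 = 1728/6300 = 48/175.

48/175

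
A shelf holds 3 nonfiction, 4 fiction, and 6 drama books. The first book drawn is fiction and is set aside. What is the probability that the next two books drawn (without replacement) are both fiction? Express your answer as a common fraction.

1/22

After the first draw, 3 of the remaining 12 books are fiction.
P = 3/12 × 2/11 = 6/132 = 1/22.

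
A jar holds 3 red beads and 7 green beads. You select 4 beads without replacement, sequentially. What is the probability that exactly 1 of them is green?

1/30

One ordering (green drawn first) has probability 7/10 × 3/9 × 2/8 × 1/7 = 42/5040 = 1/120.
There are C(4,1) = 4 such orderings, each equally likely, so P = 4 × 1/120 = 1/30.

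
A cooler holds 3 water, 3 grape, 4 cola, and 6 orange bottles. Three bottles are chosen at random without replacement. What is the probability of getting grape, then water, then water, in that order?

Chain rule:
P = 3/16 × 3/15 × 2/14 = 18/3360 = 3/560.

3/560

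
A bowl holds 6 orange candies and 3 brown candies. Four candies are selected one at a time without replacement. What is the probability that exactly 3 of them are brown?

One ordering (brown drawn first) has probability 3/9 × 2/8 × 1/7 × 6/6 = 36/3024 = 1/84.
There are C(4,3) = 4 such orderings, each equally likely, so P = 4 × 1/84 = 1/21.

1/21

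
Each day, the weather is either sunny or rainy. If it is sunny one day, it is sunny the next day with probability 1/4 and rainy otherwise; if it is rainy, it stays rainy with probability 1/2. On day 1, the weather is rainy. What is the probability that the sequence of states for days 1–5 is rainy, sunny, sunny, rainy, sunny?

3/64

Day 1 is given. For each transition, use the conditional probability from the current state:
P(sunny | rainy) = 1/2; P(sunny | sunny) = 1/4; P(rainy | sunny) = 3/4; P(sunny | rainy) = 1/2.
P = 1/2 × 1/4 × 3/4 × 1/2 = 3/64.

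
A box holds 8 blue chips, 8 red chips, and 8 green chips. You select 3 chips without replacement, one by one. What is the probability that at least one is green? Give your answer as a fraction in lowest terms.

183/253

P(no green) = 16/24 × 15/23 × 14/22 = 3360/12144 = 70/253.
P(at least one) = 1 − 70/253 = 183/253.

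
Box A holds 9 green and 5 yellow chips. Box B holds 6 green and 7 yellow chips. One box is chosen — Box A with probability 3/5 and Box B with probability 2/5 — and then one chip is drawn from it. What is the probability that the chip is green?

From Box A: P(green) = 9/14.
From Box B: P(green) = 6/13.
Total probability = (3/5)(9/14) + (2/5)(6/13) = 519/910.

519/910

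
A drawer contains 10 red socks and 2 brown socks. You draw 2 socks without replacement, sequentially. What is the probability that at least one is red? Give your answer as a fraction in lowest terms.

65/66

P(no red) = 2/12 × 1/11 = 2/132 = 1/66.
P(at least one) = 1 − 1/66 = 65/66.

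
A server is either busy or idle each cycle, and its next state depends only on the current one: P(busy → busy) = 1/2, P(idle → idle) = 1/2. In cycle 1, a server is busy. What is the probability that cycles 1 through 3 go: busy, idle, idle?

1/4

Cycle 1 is given. For each transition, use the conditional probability from the current state:
P(idle | busy) = 1/2; P(idle | idle) = 1/2.
P = 1/2 × 1/2 = 1/4.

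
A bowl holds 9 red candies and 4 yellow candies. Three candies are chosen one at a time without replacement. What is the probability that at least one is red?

141/143

P(no red) = 4/13 × 3/12 × 2/11 = 24/1716 = 2/143.
P(at least one) = 1 − 2/143 = 141/143.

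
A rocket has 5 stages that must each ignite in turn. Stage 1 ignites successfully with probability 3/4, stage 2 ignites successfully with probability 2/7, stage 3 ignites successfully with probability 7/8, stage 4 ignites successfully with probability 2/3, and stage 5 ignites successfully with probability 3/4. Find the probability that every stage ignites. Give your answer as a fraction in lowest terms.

3/32

Each stage is reached only if all earlier stages succeed, so
P = 3/4 × 2/7 × 7/8 × 2/3 × 3/4 = 252/2688 = 3/32.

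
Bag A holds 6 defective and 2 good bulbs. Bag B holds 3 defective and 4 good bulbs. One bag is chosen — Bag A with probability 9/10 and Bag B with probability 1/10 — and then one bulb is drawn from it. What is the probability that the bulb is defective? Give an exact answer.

201/280

From Bag A: P(defective) = 6/8.
From Bag B: P(defective) = 3/7.
Total probability = (9/10)(6/8) + (1/10)(3/7) = 201/280.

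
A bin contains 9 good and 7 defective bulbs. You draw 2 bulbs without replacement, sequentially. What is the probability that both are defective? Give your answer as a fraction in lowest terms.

P = 7/16 × 6/15 = 42/240 = 7/40.

7/40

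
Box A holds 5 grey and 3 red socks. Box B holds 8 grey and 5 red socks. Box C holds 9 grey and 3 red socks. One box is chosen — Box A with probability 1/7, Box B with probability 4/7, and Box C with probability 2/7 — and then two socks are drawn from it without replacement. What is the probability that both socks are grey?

17321/42042

From Box A: P(both grey) = (5/8)(4/7) = 5/14.
From Box B: P(both grey) = (8/13)(7/12) = 14/39.
From Box C: P(both grey) = (9/12)(8/11) = 6/11.
Total probability = (1/7)(5/14) + (4/7)(14/39) + (2/7)(6/11) = 17321/42042.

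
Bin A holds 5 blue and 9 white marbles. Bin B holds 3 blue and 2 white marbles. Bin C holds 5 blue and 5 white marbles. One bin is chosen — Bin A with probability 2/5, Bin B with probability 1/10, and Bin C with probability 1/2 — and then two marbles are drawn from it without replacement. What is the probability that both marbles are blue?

From Bin A: P(both blue) = (5/14)(4/13) = 10/91.
From Bin B: P(both blue) = (3/5)(2/4) = 3/10.
From Bin C: P(both blue) = (5/10)(4/9) = 2/9.
Total probability = (2/5)(10/91) + (1/10)(3/10) + (1/2)(2/9) = 15157/81900.

15157/81900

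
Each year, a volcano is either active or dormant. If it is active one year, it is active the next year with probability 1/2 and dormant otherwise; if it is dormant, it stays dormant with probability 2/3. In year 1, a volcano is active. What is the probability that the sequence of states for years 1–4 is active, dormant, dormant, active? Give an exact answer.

1/9

Year 1 is given. For each transition, use the conditional probability from the current state:
P(dormant | active) = 1/2; P(dormant | dormant) = 2/3; P(active | dormant) = 1/3.
P = 1/2 × 2/3 × 1/3 = 2/18 = 1/9.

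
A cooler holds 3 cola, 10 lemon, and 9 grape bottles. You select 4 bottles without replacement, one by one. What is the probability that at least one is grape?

P(no grape) = 13/22 × 12/21 × 11/20 × 10/19 = 17160/175560 = 13/133.
P(at least one) = 1 − 13/133 = 120/133.

120/133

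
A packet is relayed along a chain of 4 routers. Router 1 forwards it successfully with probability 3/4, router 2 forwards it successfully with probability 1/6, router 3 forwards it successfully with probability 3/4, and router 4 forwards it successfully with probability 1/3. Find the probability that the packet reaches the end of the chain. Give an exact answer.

Multiplying along the chain,
P = 3/4 × 1/6 × 3/4 × 1/3 = 9/288 = 1/32.

1/32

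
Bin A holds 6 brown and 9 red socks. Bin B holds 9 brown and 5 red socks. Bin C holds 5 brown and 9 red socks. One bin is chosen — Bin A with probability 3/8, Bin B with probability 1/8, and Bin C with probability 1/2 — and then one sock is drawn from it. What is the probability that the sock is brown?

From Bin A: P(brown) = 6/15.
From Bin B: P(brown) = 9/14.
From Bin C: P(brown) = 5/14.
Total probability = (3/8)(6/15) + (1/8)(9/14) + (1/2)(5/14) = 229/560.

229/560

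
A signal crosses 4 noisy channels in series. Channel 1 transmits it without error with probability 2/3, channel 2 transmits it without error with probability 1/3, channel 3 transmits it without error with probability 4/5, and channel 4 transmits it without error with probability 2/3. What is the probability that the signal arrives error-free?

The events are sequential, so multiply the conditional probabilities:
P = 2/3 × 1/3 × 4/5 × 2/3 = 16/135.

16/135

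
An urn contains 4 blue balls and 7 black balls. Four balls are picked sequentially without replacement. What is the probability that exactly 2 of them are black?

One ordering (black drawn first) has probability 7/11 × 6/10 × 4/9 × 3/8 = 504/7920 = 7/110.
There are C(4,2) = 6 such orderings, each equally likely, so P = 6 × 7/110 = 21/55.

21/55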